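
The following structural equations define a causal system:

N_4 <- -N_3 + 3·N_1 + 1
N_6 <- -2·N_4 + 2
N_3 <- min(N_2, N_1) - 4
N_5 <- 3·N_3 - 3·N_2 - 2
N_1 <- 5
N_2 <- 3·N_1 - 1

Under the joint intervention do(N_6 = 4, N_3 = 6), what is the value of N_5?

Under do(N_6 = 4, N_3 = 6), each intervened variable's structural equation is replaced by its fixed value.
N_2 = 3·N_1 - 1  [with N_1=5]  = 14
N_5 = 3·N_3 - 3·N_2 - 2  [with N_3=6, N_2=14]  = -26

-26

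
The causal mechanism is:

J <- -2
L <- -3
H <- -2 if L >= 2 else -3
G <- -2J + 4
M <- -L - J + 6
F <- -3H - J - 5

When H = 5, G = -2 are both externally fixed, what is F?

-18

Setting H = 5, G = -2 by intervention discards those variables' equations.
F = -3H - J - 5  [with H=5, J=-2]  = -18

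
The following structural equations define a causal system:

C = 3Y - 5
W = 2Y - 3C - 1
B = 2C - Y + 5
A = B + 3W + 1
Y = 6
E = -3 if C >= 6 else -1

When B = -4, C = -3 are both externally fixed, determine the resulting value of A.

57

Setting B = -4, C = -3 by intervention discards those variables' equations.
W = 2Y - 3C - 1  [with Y=6, C=-3]  = 20
A = B + 3W + 1  [with B=-4, W=20]  = 57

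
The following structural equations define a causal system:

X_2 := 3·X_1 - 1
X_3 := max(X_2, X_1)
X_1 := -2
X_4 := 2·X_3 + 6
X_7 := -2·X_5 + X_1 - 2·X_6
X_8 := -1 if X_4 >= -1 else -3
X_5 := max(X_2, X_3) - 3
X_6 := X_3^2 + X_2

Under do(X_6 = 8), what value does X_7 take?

Intervening sets X_6 = 8 and removes its equation (X_6 := X_3^2 + X_2).
X_2 = 3·X_1 - 1  [with X_1=-2]  = -7
X_3 = max(X_2, X_1)  [with X_2=-7, X_1=-2]  = -2
X_5 = max(X_2, X_3) - 3  [with X_2=-7, X_3=-2]  = -5
X_7 = -2·X_5 + X_1 - 2·X_6  [with X_5=-5, X_1=-2, X_6=8]  = -8

-8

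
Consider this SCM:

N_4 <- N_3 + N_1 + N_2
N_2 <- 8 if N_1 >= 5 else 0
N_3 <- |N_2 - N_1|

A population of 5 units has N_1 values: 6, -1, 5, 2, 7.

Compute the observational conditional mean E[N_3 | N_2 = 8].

Observing N_2=8 restricts to units where N_2's equation naturally yields 8: N_1 ∈ {6, 5, 7}. In that subpopulation N_3 = 2, 3, 1, mean 2.

2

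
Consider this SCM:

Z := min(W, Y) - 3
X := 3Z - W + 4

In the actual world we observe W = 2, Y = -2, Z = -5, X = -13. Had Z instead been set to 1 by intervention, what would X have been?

The intervention breaks the incoming arrows to Z: Z := min(W, Y) - 3 no longer applies, and Z = 1.
X = 3Z - W + 4  [with Z=1, W=2]  = 5

5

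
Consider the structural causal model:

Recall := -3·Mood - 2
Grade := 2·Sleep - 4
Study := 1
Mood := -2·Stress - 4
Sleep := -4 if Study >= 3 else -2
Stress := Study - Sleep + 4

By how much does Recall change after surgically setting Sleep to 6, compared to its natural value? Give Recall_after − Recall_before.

do(Sleep=6) replaces the equation Sleep := -4 if Study >= 3 else -2 with the constant Sleep = 6.
Stress = Study - Sleep + 4  [with Study=1, Sleep=6]  = -1
Mood = -2·Stress - 4  [with Stress=-1]  = -2
Recall = -3·Mood - 2  [with Mood=-2]  = 4
Without intervention: Sleep = -4 if Study >= 3 else -2  [with Study=1]  = -2; Stress = Study - Sleep + 4  [with Study=1, Sleep=-2]  = 7; Mood = -2·Stress - 4  [with Stress=7]  = -18; Recall = -3·Mood - 2  [with Mood=-18]  = 52.
Change = 4 − 52 = -48.

-48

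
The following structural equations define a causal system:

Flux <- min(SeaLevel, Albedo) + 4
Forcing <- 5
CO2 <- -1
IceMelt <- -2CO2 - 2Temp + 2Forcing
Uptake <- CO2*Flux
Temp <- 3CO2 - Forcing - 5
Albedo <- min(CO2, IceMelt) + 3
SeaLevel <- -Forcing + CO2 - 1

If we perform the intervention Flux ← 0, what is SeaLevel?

-7

Intervening sets Flux = 0 and removes its equation (Flux <- min(SeaLevel, Albedo) + 4).
Since SeaLevel is not a descendant of the intervened variable, it is unaffected.
SeaLevel = -Forcing + CO2 - 1  [with Forcing=5, CO2=-1]  = -7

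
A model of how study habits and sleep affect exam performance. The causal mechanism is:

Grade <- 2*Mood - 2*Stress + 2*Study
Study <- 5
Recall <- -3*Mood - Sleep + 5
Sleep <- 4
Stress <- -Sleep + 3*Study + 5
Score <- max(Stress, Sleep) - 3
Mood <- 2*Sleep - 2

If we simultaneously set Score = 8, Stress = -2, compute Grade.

The joint intervention fixes Score = 8, Stress = -2, removing each variable's own equation.
Mood = 2*Sleep - 2  [with Sleep=4]  = 6
Grade = 2*Mood - 2*Stress + 2*Study  [with Mood=6, Stress=-2, Study=5]  = 26

26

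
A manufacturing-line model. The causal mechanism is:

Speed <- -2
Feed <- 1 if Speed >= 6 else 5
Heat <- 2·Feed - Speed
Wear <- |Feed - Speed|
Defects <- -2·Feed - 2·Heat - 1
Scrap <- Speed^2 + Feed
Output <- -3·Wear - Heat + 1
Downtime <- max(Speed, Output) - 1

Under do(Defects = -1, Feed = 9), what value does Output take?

-52

Setting Defects = -1, Feed = 9 by intervention discards those variables' equations.
Heat = 2·Feed - Speed  [with Feed=9, Speed=-2]  = 20
Wear = |Feed - Speed|  [with Feed=9, Speed=-2]  = 11
Output = -3·Wear - Heat + 1  [with Wear=11, Heat=20]  = -52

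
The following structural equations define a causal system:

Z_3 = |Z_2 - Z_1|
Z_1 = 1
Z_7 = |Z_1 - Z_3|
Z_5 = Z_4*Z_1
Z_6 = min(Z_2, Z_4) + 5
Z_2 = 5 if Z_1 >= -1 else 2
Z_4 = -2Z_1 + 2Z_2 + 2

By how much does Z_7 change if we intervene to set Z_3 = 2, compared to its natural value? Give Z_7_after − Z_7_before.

The intervention breaks the incoming arrows to Z_3: Z_3 = |Z_2 - Z_1| no longer applies, and Z_3 = 2.
Z_7 = |Z_1 - Z_3|  [with Z_1=1, Z_3=2]  = 1
Without intervention: Z_2 = 5 if Z_1 >= -1 else 2  [with Z_1=1]  = 5; Z_3 = |Z_2 - Z_1|  [with Z_2=5, Z_1=1]  = 4; Z_7 = |Z_1 - Z_3|  [with Z_1=1, Z_3=4]  = 3.
Change = 1 − 3 = -2.

-2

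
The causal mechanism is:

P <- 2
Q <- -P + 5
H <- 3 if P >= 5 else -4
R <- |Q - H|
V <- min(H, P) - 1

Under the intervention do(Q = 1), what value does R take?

5

Under do(Q=1), the mechanism Q <- -P + 5 is discarded; Q is fixed at 1.
H = 3 if P >= 5 else -4  [with P=2]  = -4
R = |Q - H|  [with Q=1, H=-4]  = 5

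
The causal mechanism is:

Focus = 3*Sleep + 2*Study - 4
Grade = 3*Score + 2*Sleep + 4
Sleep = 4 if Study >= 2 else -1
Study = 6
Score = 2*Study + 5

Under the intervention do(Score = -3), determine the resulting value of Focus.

Under do(Score=-3), the mechanism Score = 2*Study + 5 is discarded; Score is fixed at -3.
Since Focus is not a descendant of the intervened variable, it is unaffected.
Sleep = 4 if Study >= 2 else -1  [with Study=6]  = 4
Focus = 3*Sleep + 2*Study - 4  [with Sleep=4, Study=6]  = 20

20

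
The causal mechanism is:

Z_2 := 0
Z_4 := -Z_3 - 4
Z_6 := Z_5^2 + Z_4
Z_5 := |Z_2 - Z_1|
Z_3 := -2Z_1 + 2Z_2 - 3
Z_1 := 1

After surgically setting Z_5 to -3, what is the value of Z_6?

10

The intervention breaks the incoming arrows to Z_5: Z_5 := |Z_2 - Z_1| no longer applies, and Z_5 = -3.
Z_3 = -2Z_1 + 2Z_2 - 3  [with Z_1=1, Z_2=0]  = -5
Z_4 = -Z_3 - 4  [with Z_3=-5]  = 1
Z_6 = Z_5^2 + Z_4  [with Z_5=-3, Z_4=1]  = 10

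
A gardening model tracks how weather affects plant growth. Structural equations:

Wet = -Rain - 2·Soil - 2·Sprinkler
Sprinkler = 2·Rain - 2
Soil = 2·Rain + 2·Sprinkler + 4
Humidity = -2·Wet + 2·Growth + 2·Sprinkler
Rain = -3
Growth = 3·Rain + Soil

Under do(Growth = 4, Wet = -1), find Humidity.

Setting Growth = 4, Wet = -1 by intervention discards those variables' equations.
Sprinkler = 2·Rain - 2  [with Rain=-3]  = -8
Humidity = -2·Wet + 2·Growth + 2·Sprinkler  [with Wet=-1, Growth=4, Sprinkler=-8]  = -6

-6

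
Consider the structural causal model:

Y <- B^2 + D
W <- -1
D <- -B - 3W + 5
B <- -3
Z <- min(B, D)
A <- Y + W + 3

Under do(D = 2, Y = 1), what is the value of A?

3

Setting D = 2, Y = 1 by intervention discards those variables' equations.
A = Y + W + 3  [with Y=1, W=-1]  = 3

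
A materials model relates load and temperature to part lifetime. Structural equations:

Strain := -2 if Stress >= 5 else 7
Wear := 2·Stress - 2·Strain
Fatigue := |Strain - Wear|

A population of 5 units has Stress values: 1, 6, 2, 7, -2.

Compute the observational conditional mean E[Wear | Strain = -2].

17

Observing Strain=-2 restricts to units where Strain's equation naturally yields -2: Stress ∈ {6, 7}. In that subpopulation Wear = 16, 18, mean 17.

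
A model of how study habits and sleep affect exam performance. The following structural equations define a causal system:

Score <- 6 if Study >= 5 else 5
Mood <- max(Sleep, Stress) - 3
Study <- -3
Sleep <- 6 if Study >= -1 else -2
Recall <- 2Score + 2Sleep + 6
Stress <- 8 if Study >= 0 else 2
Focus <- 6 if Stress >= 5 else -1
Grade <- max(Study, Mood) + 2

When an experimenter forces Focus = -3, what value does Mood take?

Under do(Focus=-3), the mechanism Focus <- 6 if Stress >= 5 else -1 is discarded; Focus is fixed at -3.
Since Mood is not a descendant of the intervened variable, it is unaffected.
Sleep = 6 if Study >= -1 else -2  [with Study=-3]  = -2
Stress = 8 if Study >= 0 else 2  [with Study=-3]  = 2
Mood = max(Sleep, Stress) - 3  [with Sleep=-2, Stress=2]  = -1

-1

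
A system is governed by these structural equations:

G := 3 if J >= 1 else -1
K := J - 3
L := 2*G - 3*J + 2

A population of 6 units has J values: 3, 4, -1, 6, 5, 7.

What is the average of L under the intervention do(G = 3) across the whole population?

-4

The intervention sets G=3 in all 6 units regardless of J. Recomputing L per unit gives -1, -4, 11, -10, -7, -13; average -4.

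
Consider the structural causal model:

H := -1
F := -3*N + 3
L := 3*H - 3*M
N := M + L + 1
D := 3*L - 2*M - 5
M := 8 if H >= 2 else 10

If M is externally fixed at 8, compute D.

do(M=8) replaces the equation M := 8 if H >= 2 else 10 with the constant M = 8.
L = 3*H - 3*M  [with H=-1, M=8]  = -27
D = 3*L - 2*M - 5  [with L=-27, M=8]  = -102

-102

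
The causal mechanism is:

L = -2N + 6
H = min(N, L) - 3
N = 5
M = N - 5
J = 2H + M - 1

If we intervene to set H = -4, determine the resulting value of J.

Intervening sets H = -4 and removes its equation (H = min(N, L) - 3).
M = N - 5  [with N=5]  = 0
J = 2H + M - 1  [with H=-4, M=0]  = -9

-9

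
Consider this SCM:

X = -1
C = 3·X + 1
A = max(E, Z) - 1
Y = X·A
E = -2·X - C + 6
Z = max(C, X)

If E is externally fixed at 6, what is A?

Intervening sets E = 6 and removes its equation (E = -2·X - C + 6).
C = 3·X + 1  [with X=-1]  = -2
Z = max(C, X)  [with C=-2, X=-1]  = -1
A = max(E, Z) - 1  [with E=6, Z=-1]  = 5

5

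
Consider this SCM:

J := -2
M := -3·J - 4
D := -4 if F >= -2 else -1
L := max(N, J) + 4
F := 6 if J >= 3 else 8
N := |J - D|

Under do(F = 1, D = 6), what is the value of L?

12

Under do(F = 1, D = 6), each intervened variable's structural equation is replaced by its fixed value.
N = |J - D|  [with J=-2, D=6]  = 8
L = max(N, J) + 4  [with N=8, J=-2]  = 12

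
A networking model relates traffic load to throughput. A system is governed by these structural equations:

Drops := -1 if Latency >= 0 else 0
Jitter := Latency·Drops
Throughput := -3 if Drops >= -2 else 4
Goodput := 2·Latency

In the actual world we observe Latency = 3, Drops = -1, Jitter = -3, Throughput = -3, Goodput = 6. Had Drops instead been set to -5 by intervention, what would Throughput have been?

Under do(Drops=-5), the mechanism Drops := -1 if Latency >= 0 else 0 is discarded; Drops is fixed at -5.
Throughput = -3 if Drops >= -2 else 4  [with Drops=-5]  = 4

4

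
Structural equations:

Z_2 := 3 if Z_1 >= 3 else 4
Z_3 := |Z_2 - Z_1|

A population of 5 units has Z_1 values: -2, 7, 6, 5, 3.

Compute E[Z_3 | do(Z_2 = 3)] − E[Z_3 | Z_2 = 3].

0.55

Under do(Z_2=3), Z_2's equation is replaced by Z_2=3 for every unit. Per-unit Z_3: 5, 4, 3, 2, 0. Mean = 2.8.
Observing Z_2=3 restricts to units where Z_2's equation naturally yields 3: Z_1 ∈ {7, 6, 5, 3}. In that subpopulation Z_3 = 4, 3, 2, 0, mean 2.25.
Difference = 2.8 − 2.25 = 0.55.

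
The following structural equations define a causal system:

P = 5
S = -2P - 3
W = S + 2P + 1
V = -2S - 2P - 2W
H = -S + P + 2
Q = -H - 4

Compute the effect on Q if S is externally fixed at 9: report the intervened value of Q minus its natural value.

Under do(S=9), the mechanism S = -2P - 3 is discarded; S is fixed at 9.
H = -S + P + 2  [with S=9, P=5]  = -2
Q = -H - 4  [with H=-2]  = -2
Without intervention: S = -2P - 3  [with P=5]  = -13; H = -S + P + 2  [with S=-13, P=5]  = 20; Q = -H - 4  [with H=20]  = -24.
Change = -2 − (-24) = 22.

22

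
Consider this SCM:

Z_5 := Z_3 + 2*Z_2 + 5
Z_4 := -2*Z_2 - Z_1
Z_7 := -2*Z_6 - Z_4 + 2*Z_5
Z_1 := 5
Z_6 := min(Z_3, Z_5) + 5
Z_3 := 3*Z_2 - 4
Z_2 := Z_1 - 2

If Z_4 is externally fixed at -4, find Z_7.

The intervention breaks the incoming arrows to Z_4: Z_4 := -2*Z_2 - Z_1 no longer applies, and Z_4 = -4.
Z_2 = Z_1 - 2  [with Z_1=5]  = 3
Z_3 = 3*Z_2 - 4  [with Z_2=3]  = 5
Z_5 = Z_3 + 2*Z_2 + 5  [with Z_3=5, Z_2=3]  = 16
Z_6 = min(Z_3, Z_5) + 5  [with Z_3=5, Z_5=16]  = 10
Z_7 = -2*Z_6 - Z_4 + 2*Z_5  [with Z_6=10, Z_4=-4, Z_5=16]  = 16

16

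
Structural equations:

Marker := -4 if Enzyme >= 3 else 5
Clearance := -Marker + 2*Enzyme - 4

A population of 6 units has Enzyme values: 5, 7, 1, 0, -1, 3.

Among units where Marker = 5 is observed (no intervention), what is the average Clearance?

-9

Conditioning on Marker=5 selects the 3 unit(s) with Enzyme ∈ {1, 0, -1}. Their Clearance values: -7, -9, -11. Mean = -9.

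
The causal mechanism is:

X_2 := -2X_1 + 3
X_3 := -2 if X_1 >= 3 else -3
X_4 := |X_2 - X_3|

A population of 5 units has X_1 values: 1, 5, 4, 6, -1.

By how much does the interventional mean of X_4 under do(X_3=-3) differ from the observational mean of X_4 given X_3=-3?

Under do(X_3=-3), X_3's equation is replaced by X_3=-3 for every unit. Per-unit X_4: 4, 4, 2, 6, 8. Mean = 4.8.
Observing X_3=-3 restricts to units where X_3's equation naturally yields -3: X_1 ∈ {1, -1}. In that subpopulation X_4 = 4, 8, mean 6.
Difference = 4.8 − 6 = -1.2.

-1.2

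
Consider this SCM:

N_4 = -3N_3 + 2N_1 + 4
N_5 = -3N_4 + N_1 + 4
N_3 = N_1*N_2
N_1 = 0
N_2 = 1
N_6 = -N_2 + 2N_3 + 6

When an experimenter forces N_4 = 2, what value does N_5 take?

-2

Intervening sets N_4 = 2 and removes its equation (N_4 = -3N_3 + 2N_1 + 4).
N_5 = -3N_4 + N_1 + 4  [with N_4=2, N_1=0]  = -2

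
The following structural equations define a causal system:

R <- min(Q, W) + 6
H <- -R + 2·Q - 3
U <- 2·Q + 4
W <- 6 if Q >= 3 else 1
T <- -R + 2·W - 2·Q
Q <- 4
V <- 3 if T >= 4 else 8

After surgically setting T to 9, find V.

Under do(T=9), the mechanism T <- -R + 2·W - 2·Q is discarded; T is fixed at 9.
V = 3 if T >= 4 else 8  [with T=9]  = 3

3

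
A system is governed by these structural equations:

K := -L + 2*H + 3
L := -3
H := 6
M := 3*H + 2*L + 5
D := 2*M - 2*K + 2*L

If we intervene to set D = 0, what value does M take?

17

The intervention breaks the incoming arrows to D: D := 2*M - 2*K + 2*L no longer applies, and D = 0.
Since M is not a descendant of the intervened variable, it is unaffected.
M = 3*H + 2*L + 5  [with H=6, L=-3]  = 17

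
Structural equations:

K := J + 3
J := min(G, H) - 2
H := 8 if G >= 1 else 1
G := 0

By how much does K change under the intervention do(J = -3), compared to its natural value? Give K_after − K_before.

The intervention breaks the incoming arrows to J: J := min(G, H) - 2 no longer applies, and J = -3.
K = J + 3  [with J=-3]  = 0
Without intervention: H = 8 if G >= 1 else 1  [with G=0]  = 1; J = min(G, H) - 2  [with G=0, H=1]  = -2; K = J + 3  [with J=-2]  = 1.
Change = 0 − 1 = -1.

-1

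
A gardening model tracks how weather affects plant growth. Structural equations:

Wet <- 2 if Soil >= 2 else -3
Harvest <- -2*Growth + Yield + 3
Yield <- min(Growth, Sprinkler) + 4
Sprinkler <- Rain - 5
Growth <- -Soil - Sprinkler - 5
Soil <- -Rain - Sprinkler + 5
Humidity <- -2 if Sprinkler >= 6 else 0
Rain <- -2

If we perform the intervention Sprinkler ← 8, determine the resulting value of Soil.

-1

The intervention breaks the incoming arrows to Sprinkler: Sprinkler <- Rain - 5 no longer applies, and Sprinkler = 8.
Soil = -Rain - Sprinkler + 5  [with Rain=-2, Sprinkler=8]  = -1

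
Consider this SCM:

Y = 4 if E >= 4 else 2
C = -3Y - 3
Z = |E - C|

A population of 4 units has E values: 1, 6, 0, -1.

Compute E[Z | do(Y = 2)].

10.5

Every unit gets Y=2 under the intervention. Z values become 10, 15, 9, 8; E[Z|do(Y=2)] = 10.5.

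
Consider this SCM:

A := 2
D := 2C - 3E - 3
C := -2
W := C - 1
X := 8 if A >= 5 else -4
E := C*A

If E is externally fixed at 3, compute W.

-3

do(E=3) replaces the equation E := C*A with the constant E = 3.
W is not downstream of the intervention, so its value is determined by the original equations.
W = C - 1  [with C=-2]  = -3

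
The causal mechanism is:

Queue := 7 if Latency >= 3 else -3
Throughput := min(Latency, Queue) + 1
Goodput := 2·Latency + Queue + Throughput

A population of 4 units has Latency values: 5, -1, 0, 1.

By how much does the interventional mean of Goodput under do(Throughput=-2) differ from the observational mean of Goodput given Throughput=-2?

5

Under do(Throughput=-2), Throughput's equation is replaced by Throughput=-2 for every unit. Per-unit Goodput: 15, -7, -5, -3. Mean = 0.
Observing Throughput=-2 restricts to units where Throughput's equation naturally yields -2: Latency ∈ {-1, 0, 1}. In that subpopulation Goodput = -7, -5, -3, mean -5.
Difference = 0 − (-5) = 5.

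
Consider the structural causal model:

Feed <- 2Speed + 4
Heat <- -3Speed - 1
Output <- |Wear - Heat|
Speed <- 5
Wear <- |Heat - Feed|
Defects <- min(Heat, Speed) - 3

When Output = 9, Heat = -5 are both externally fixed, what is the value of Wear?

Under do(Output = 9, Heat = -5), each intervened variable's structural equation is replaced by its fixed value.
Feed = 2Speed + 4  [with Speed=5]  = 14
Wear = |Heat - Feed|  [with Heat=-5, Feed=14]  = 19

19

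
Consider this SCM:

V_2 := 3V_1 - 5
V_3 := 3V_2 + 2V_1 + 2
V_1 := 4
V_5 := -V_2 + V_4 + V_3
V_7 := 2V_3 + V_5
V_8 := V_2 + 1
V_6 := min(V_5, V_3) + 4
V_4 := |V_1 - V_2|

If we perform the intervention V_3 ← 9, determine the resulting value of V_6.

9

The intervention breaks the incoming arrows to V_3: V_3 := 3V_2 + 2V_1 + 2 no longer applies, and V_3 = 9.
V_2 = 3V_1 - 5  [with V_1=4]  = 7
V_4 = |V_1 - V_2|  [with V_1=4, V_2=7]  = 3
V_5 = -V_2 + V_4 + V_3  [with V_2=7, V_4=3, V_3=9]  = 5
V_6 = min(V_5, V_3) + 4  [with V_5=5, V_3=9]  = 9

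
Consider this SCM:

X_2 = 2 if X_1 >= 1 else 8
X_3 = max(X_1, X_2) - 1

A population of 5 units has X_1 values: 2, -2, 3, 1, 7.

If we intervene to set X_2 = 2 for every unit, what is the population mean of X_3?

The intervention sets X_2=2 in all 5 units regardless of X_1. Recomputing X_3 per unit gives 1, 1, 2, 1, 6; average 2.2.

2.2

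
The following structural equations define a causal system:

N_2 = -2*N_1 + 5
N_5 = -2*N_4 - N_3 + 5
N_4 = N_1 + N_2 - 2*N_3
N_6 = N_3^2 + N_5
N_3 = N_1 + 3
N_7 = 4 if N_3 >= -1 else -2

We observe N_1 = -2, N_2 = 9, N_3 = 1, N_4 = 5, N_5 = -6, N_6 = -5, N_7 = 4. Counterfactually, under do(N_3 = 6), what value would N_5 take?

9

do(N_3=6) replaces the equation N_3 = N_1 + 3 with the constant N_3 = 6.
N_2 = -2*N_1 + 5  [with N_1=-2]  = 9
N_4 = N_1 + N_2 - 2*N_3  [with N_1=-2, N_2=9, N_3=6]  = -5
N_5 = -2*N_4 - N_3 + 5  [with N_4=-5, N_3=6]  = 9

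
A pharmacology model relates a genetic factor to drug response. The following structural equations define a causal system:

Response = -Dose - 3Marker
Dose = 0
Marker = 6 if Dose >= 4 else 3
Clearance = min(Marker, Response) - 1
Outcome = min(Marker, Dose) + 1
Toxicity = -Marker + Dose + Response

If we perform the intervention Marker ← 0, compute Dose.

0

Under do(Marker=0), the mechanism Marker = 6 if Dose >= 4 else 3 is discarded; Marker is fixed at 0.
Dose is not downstream of the intervention, so its value is determined by the original equations.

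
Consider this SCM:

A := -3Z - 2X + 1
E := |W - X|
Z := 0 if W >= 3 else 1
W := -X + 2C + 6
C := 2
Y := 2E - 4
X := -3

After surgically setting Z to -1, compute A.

Intervening sets Z = -1 and removes its equation (Z := 0 if W >= 3 else 1).
A = -3Z - 2X + 1  [with Z=-1, X=-3]  = 10

10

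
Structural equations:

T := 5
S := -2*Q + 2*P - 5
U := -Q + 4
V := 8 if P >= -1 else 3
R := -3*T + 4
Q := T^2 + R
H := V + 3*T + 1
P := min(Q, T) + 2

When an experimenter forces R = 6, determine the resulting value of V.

8

do(R=6) replaces the equation R := -3*T + 4 with the constant R = 6.
Q = T^2 + R  [with T=5, R=6]  = 31
P = min(Q, T) + 2  [with Q=31, T=5]  = 7
V = 8 if P >= -1 else 3  [with P=7]  = 8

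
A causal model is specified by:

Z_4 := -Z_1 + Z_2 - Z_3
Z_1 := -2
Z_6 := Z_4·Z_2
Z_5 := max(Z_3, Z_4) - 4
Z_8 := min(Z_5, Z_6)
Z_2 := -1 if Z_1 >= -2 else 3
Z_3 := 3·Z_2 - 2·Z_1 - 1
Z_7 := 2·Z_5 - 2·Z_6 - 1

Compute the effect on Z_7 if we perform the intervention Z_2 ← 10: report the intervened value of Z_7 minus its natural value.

482

Under do(Z_2=10), the mechanism Z_2 := -1 if Z_1 >= -2 else 3 is discarded; Z_2 is fixed at 10.
Z_3 = 3·Z_2 - 2·Z_1 - 1  [with Z_2=10, Z_1=-2]  = 33
Z_4 = -Z_1 + Z_2 - Z_3  [with Z_1=-2, Z_2=10, Z_3=33]  = -21
Z_5 = max(Z_3, Z_4) - 4  [with Z_3=33, Z_4=-21]  = 29
Z_6 = Z_4·Z_2  [with Z_4=-21, Z_2=10]  = -210
Z_7 = 2·Z_5 - 2·Z_6 - 1  [with Z_5=29, Z_6=-210]  = 477
Without intervention: Z_2 = -1 if Z_1 >= -2 else 3  [with Z_1=-2]  = -1; Z_3 = 3·Z_2 - 2·Z_1 - 1  [with Z_2=-1, Z_1=-2]  = 0; Z_4 = -Z_1 + Z_2 - Z_3  [with Z_1=-2, Z_2=-1, Z_3=0]  = 1; Z_5 = max(Z_3, Z_4) - 4  [with Z_3=0, Z_4=1]  = -3; Z_6 = Z_4·Z_2  [with Z_4=1, Z_2=-1]  = -1; Z_7 = 2·Z_5 - 2·Z_6 - 1  [with Z_5=-3, Z_6=-1]  = -5.
Change = 477 − (-5) = 482.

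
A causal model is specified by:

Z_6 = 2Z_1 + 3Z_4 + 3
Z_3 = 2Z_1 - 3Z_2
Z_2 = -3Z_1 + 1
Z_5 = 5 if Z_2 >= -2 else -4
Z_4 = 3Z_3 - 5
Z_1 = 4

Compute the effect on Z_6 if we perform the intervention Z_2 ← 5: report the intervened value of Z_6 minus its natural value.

Under do(Z_2=5), the mechanism Z_2 = -3Z_1 + 1 is discarded; Z_2 is fixed at 5.
Z_3 = 2Z_1 - 3Z_2  [with Z_1=4, Z_2=5]  = -7
Z_4 = 3Z_3 - 5  [with Z_3=-7]  = -26
Z_6 = 2Z_1 + 3Z_4 + 3  [with Z_1=4, Z_4=-26]  = -67
Without intervention: Z_2 = -3Z_1 + 1  [with Z_1=4]  = -11; Z_3 = 2Z_1 - 3Z_2  [with Z_1=4, Z_2=-11]  = 41; Z_4 = 3Z_3 - 5  [with Z_3=41]  = 118; Z_6 = 2Z_1 + 3Z_4 + 3  [with Z_1=4, Z_4=118]  = 365.
Change = -67 − 365 = -432.

-432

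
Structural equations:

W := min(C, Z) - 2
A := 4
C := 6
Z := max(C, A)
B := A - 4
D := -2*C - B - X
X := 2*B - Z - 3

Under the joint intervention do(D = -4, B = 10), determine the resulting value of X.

Setting D = -4, B = 10 by intervention discards those variables' equations.
Z = max(C, A)  [with C=6, A=4]  = 6
X = 2*B - Z - 3  [with B=10, Z=6]  = 11

11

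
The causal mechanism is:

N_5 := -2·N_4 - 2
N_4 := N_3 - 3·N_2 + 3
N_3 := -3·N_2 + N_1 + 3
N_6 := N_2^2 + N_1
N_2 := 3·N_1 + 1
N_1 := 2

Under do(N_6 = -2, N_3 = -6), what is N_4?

Under do(N_6 = -2, N_3 = -6), each intervened variable's structural equation is replaced by its fixed value.
N_2 = 3·N_1 + 1  [with N_1=2]  = 7
N_4 = N_3 - 3·N_2 + 3  [with N_3=-6, N_2=7]  = -24

-24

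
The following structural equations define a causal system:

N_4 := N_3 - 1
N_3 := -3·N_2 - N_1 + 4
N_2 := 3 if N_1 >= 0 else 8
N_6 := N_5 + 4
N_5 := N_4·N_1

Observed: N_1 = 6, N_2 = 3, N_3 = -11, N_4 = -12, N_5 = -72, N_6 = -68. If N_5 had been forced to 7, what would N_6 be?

11

The intervention breaks the incoming arrows to N_5: N_5 := N_4·N_1 no longer applies, and N_5 = 7.
N_6 = N_5 + 4  [with N_5=7]  = 11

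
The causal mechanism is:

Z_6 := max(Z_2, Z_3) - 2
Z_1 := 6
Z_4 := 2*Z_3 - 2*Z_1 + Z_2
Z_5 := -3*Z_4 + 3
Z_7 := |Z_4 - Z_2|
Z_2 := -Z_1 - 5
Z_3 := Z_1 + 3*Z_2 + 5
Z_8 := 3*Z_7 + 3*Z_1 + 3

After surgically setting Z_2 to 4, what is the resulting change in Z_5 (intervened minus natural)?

do(Z_2=4) replaces the equation Z_2 := -Z_1 - 5 with the constant Z_2 = 4.
Z_3 = Z_1 + 3*Z_2 + 5  [with Z_1=6, Z_2=4]  = 23
Z_4 = 2*Z_3 - 2*Z_1 + Z_2  [with Z_3=23, Z_1=6, Z_2=4]  = 38
Z_5 = -3*Z_4 + 3  [with Z_4=38]  = -111
Without intervention: Z_2 = -Z_1 - 5  [with Z_1=6]  = -11; Z_3 = Z_1 + 3*Z_2 + 5  [with Z_1=6, Z_2=-11]  = -22; Z_4 = 2*Z_3 - 2*Z_1 + Z_2  [with Z_3=-22, Z_1=6, Z_2=-11]  = -67; Z_5 = -3*Z_4 + 3  [with Z_4=-67]  = 204.
Change = -111 − 204 = -315.

-315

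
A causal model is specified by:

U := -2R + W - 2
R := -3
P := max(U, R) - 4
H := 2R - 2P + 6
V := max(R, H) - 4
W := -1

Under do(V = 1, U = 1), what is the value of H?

Under do(V = 1, U = 1), each intervened variable's structural equation is replaced by its fixed value.
P = max(U, R) - 4  [with U=1, R=-3]  = -3
H = 2R - 2P + 6  [with R=-3, P=-3]  = 6

6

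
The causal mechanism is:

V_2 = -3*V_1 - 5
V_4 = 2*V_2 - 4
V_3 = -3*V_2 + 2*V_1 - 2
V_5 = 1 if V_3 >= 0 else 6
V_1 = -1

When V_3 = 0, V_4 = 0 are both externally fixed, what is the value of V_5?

1

Setting V_3 = 0, V_4 = 0 by intervention discards those variables' equations.
V_5 = 1 if V_3 >= 0 else 6  [with V_3=0]  = 1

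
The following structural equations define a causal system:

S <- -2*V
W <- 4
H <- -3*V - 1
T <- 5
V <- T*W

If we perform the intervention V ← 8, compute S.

The intervention breaks the incoming arrows to V: V <- T*W no longer applies, and V = 8.
S = -2*V  [with V=8]  = -16

-16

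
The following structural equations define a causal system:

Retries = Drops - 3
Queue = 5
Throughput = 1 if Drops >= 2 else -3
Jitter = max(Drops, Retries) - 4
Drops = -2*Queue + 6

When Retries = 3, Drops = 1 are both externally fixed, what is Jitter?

The joint intervention fixes Retries = 3, Drops = 1, removing each variable's own equation.
Jitter = max(Drops, Retries) - 4  [with Drops=1, Retries=3]  = -1

-1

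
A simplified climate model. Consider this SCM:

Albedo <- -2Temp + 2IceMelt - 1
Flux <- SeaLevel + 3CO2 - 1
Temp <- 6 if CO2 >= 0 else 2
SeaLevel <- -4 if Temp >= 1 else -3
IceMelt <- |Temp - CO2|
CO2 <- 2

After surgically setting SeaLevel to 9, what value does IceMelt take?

do(SeaLevel=9) replaces the equation SeaLevel <- -4 if Temp >= 1 else -3 with the constant SeaLevel = 9.
IceMelt is not downstream of the intervention, so its value is determined by the original equations.
Temp = 6 if CO2 >= 0 else 2  [with CO2=2]  = 6
IceMelt = |Temp - CO2|  [with Temp=6, CO2=2]  = 4

4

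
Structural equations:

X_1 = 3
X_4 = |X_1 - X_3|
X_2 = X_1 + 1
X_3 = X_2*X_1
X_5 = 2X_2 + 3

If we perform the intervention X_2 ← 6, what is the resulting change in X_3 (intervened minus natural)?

6

The intervention breaks the incoming arrows to X_2: X_2 = X_1 + 1 no longer applies, and X_2 = 6.
X_3 = X_2*X_1  [with X_2=6, X_1=3]  = 18
Without intervention: X_2 = X_1 + 1  [with X_1=3]  = 4; X_3 = X_2*X_1  [with X_2=4, X_1=3]  = 12.
Change = 18 − 12 = 6.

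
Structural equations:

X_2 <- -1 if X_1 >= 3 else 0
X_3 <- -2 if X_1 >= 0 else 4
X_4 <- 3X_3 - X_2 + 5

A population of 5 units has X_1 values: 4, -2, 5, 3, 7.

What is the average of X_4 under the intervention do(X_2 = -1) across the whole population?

The intervention sets X_2=-1 in all 5 units regardless of X_1. Recomputing X_4 per unit gives 0, 18, 0, 0, 0; average 3.6.

3.6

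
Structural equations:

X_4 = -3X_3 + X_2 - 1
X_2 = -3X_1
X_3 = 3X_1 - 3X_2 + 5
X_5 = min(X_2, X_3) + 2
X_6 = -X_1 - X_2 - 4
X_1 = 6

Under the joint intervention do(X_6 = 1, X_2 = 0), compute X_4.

Under do(X_6 = 1, X_2 = 0), each intervened variable's structural equation is replaced by its fixed value.
X_3 = 3X_1 - 3X_2 + 5  [with X_1=6, X_2=0]  = 23
X_4 = -3X_3 + X_2 - 1  [with X_3=23, X_2=0]  = -70

-70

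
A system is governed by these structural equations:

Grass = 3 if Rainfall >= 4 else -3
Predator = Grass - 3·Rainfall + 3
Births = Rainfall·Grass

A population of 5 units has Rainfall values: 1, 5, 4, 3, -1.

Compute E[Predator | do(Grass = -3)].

Every unit gets Grass=-3 under the intervention. Predator values become -3, -15, -12, -9, 3; E[Predator|do(Grass=-3)] = -7.2.

-7.2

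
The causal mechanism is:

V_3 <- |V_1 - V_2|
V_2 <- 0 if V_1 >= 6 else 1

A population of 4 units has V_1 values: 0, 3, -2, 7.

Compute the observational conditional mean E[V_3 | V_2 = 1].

2

Conditioning on V_2=1 selects the 3 unit(s) with V_1 ∈ {0, 3, -2}. Their V_3 values: 1, 2, 3. Mean = 2.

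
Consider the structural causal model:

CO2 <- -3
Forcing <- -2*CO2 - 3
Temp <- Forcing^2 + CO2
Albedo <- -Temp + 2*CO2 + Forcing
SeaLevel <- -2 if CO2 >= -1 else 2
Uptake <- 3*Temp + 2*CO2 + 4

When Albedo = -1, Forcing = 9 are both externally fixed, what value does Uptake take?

232

The joint intervention fixes Albedo = -1, Forcing = 9, removing each variable's own equation.
Temp = Forcing^2 + CO2  [with Forcing=9, CO2=-3]  = 78
Uptake = 3*Temp + 2*CO2 + 4  [with Temp=78, CO2=-3]  = 232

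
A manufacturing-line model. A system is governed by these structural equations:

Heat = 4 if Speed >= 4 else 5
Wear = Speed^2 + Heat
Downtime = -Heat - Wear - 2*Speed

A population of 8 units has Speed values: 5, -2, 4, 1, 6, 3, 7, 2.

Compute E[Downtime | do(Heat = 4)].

-32.5

Every unit gets Heat=4 under the intervention. Downtime values become -43, -8, -32, -11, -56, -23, -71, -16; E[Downtime|do(Heat=4)] = -32.5.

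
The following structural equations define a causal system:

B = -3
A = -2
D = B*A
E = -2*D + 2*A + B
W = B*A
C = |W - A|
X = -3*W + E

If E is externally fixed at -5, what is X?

The intervention breaks the incoming arrows to E: E = -2*D + 2*A + B no longer applies, and E = -5.
W = B*A  [with B=-3, A=-2]  = 6
X = -3*W + E  [with W=6, E=-5]  = -23

-23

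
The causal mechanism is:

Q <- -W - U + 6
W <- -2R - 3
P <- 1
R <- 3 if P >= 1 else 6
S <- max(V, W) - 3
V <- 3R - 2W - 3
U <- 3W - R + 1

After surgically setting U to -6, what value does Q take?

Under do(U=-6), the mechanism U <- 3W - R + 1 is discarded; U is fixed at -6.
R = 3 if P >= 1 else 6  [with P=1]  = 3
W = -2R - 3  [with R=3]  = -9
Q = -W - U + 6  [with W=-9, U=-6]  = 21

21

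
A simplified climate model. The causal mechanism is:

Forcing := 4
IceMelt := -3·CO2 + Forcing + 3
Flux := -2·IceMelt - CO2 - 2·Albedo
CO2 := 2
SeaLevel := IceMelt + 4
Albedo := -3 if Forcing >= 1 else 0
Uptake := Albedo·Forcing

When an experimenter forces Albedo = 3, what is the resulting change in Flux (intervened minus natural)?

-12

Under do(Albedo=3), the mechanism Albedo := -3 if Forcing >= 1 else 0 is discarded; Albedo is fixed at 3.
IceMelt = -3·CO2 + Forcing + 3  [with CO2=2, Forcing=4]  = 1
Flux = -2·IceMelt - CO2 - 2·Albedo  [with IceMelt=1, CO2=2, Albedo=3]  = -10
Without intervention: IceMelt = -3·CO2 + Forcing + 3  [with CO2=2, Forcing=4]  = 1; Albedo = -3 if Forcing >= 1 else 0  [with Forcing=4]  = -3; Flux = -2·IceMelt - CO2 - 2·Albedo  [with IceMelt=1, CO2=2, Albedo=-3]  = 2.
Change = -10 − 2 = -12.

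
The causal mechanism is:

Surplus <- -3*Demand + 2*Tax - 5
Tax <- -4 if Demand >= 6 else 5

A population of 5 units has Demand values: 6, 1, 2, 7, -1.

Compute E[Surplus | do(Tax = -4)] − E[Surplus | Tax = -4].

Every unit gets Tax=-4 under the intervention. Surplus values become -31, -16, -19, -34, -10; E[Surplus|do(Tax=-4)] = -22.
Observing Tax=-4 restricts to units where Tax's equation naturally yields -4: Demand ∈ {6, 7}. In that subpopulation Surplus = -31, -34, mean -32.5.
Difference = -22 − (-32.5) = 10.5.

10.5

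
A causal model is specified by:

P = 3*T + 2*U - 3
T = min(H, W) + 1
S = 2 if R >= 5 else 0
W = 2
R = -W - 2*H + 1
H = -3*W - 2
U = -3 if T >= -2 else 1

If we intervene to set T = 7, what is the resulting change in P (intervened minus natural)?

The intervention breaks the incoming arrows to T: T = min(H, W) + 1 no longer applies, and T = 7.
U = -3 if T >= -2 else 1  [with T=7]  = -3
P = 3*T + 2*U - 3  [with T=7, U=-3]  = 12
Without intervention: H = -3*W - 2  [with W=2]  = -8; T = min(H, W) + 1  [with H=-8, W=2]  = -7; U = -3 if T >= -2 else 1  [with T=-7]  = 1; P = 3*T + 2*U - 3  [with T=-7, U=1]  = -22.
Change = 12 − (-22) = 34.

34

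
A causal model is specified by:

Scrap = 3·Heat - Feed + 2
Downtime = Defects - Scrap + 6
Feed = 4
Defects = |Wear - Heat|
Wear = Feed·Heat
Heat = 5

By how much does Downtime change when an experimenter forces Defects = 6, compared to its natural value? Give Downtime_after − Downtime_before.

Under do(Defects=6), the mechanism Defects = |Wear - Heat| is discarded; Defects is fixed at 6.
Scrap = 3·Heat - Feed + 2  [with Heat=5, Feed=4]  = 13
Downtime = Defects - Scrap + 6  [with Defects=6, Scrap=13]  = -1
Without intervention: Wear = Feed·Heat  [with Feed=4, Heat=5]  = 20; Defects = |Wear - Heat|  [with Wear=20, Heat=5]  = 15; Scrap = 3·Heat - Feed + 2  [with Heat=5, Feed=4]  = 13; Downtime = Defects - Scrap + 6  [with Defects=15, Scrap=13]  = 8.
Change = -1 − 8 = -9.

-9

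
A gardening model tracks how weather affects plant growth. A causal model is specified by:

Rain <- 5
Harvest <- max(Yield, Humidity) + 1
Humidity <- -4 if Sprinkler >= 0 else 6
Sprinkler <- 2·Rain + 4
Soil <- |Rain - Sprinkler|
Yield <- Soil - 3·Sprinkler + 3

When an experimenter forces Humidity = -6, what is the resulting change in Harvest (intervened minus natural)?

-2

Under do(Humidity=-6), the mechanism Humidity <- -4 if Sprinkler >= 0 else 6 is discarded; Humidity is fixed at -6.
Sprinkler = 2·Rain + 4  [with Rain=5]  = 14
Soil = |Rain - Sprinkler|  [with Rain=5, Sprinkler=14]  = 9
Yield = Soil - 3·Sprinkler + 3  [with Soil=9, Sprinkler=14]  = -30
Harvest = max(Yield, Humidity) + 1  [with Yield=-30, Humidity=-6]  = -5
Without intervention: Sprinkler = 2·Rain + 4  [with Rain=5]  = 14; Soil = |Rain - Sprinkler|  [with Rain=5, Sprinkler=14]  = 9; Humidity = -4 if Sprinkler >= 0 else 6  [with Sprinkler=14]  = -4; Yield = Soil - 3·Sprinkler + 3  [with Soil=9, Sprinkler=14]  = -30; Harvest = max(Yield, Humidity) + 1  [with Yield=-30, Humidity=-4]  = -3.
Change = -5 − (-3) = -2.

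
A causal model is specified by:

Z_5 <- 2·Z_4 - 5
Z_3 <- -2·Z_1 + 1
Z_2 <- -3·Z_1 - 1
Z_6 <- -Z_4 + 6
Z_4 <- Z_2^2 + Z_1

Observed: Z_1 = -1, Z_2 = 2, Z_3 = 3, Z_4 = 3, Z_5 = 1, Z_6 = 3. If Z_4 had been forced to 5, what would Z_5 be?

Intervening sets Z_4 = 5 and removes its equation (Z_4 <- Z_2^2 + Z_1).
Z_5 = 2·Z_4 - 5  [with Z_4=5]  = 5

5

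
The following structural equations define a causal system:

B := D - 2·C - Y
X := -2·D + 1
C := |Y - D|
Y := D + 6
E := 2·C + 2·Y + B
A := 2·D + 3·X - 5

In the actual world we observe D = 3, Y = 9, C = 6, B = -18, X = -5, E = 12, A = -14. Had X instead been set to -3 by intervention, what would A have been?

Under do(X=-3), the mechanism X := -2·D + 1 is discarded; X is fixed at -3.
A = 2·D + 3·X - 5  [with D=3, X=-3]  = -8

-8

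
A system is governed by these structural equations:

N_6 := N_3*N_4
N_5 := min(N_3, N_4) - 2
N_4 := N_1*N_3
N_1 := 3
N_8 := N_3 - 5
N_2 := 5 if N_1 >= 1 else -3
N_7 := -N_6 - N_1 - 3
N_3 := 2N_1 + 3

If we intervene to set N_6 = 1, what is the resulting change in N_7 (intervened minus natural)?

Intervening sets N_6 = 1 and removes its equation (N_6 := N_3*N_4).
N_7 = -N_6 - N_1 - 3  [with N_6=1, N_1=3]  = -7
Without intervention: N_3 = 2N_1 + 3  [with N_1=3]  = 9; N_4 = N_1*N_3  [with N_1=3, N_3=9]  = 27; N_6 = N_3*N_4  [with N_3=9, N_4=27]  = 243; N_7 = -N_6 - N_1 - 3  [with N_6=243, N_1=3]  = -249.
Change = -7 − (-249) = 242.

242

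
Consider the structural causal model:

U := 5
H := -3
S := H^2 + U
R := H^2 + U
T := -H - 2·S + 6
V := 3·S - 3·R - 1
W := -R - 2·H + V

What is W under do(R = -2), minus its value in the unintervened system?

64

The intervention breaks the incoming arrows to R: R := H^2 + U no longer applies, and R = -2.
S = H^2 + U  [with H=-3, U=5]  = 14
V = 3·S - 3·R - 1  [with S=14, R=-2]  = 47
W = -R - 2·H + V  [with R=-2, H=-3, V=47]  = 55
Without intervention: S = H^2 + U  [with H=-3, U=5]  = 14; R = H^2 + U  [with H=-3, U=5]  = 14; V = 3·S - 3·R - 1  [with S=14, R=14]  = -1; W = -R - 2·H + V  [with R=14, H=-3, V=-1]  = -9.
Change = 55 − (-9) = 64.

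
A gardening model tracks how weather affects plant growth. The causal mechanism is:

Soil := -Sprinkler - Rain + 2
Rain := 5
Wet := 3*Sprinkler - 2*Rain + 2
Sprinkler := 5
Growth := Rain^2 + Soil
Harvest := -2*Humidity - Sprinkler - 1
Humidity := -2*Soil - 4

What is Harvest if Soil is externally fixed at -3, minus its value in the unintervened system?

20

The intervention breaks the incoming arrows to Soil: Soil := -Sprinkler - Rain + 2 no longer applies, and Soil = -3.
Humidity = -2*Soil - 4  [with Soil=-3]  = 2
Harvest = -2*Humidity - Sprinkler - 1  [with Humidity=2, Sprinkler=5]  = -10
Without intervention: Soil = -Sprinkler - Rain + 2  [with Sprinkler=5, Rain=5]  = -8; Humidity = -2*Soil - 4  [with Soil=-8]  = 12; Harvest = -2*Humidity - Sprinkler - 1  [with Humidity=12, Sprinkler=5]  = -30.
Change = -10 − (-30) = 20.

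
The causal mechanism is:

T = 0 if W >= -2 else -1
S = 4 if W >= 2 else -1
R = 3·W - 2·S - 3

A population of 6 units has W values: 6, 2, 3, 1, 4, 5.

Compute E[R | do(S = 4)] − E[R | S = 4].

do(S=4) breaks S's dependence on W. With S=4 fixed, R across the units is 7, -5, -2, -8, 1, 4, mean -0.5.
Conditioning on S=4 selects the 5 unit(s) with W ∈ {6, 2, 3, 4, 5}. Their R values: 7, -5, -2, 1, 4. Mean = 1.
Difference = -0.5 − 1 = -1.5.

-1.5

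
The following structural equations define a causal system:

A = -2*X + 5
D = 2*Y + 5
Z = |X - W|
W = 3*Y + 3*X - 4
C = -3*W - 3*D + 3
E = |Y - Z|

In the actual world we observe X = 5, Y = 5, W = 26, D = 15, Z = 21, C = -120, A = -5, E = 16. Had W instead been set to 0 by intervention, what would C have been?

-42

The intervention breaks the incoming arrows to W: W = 3*Y + 3*X - 4 no longer applies, and W = 0.
D = 2*Y + 5  [with Y=5]  = 15
C = -3*W - 3*D + 3  [with W=0, D=15]  = -42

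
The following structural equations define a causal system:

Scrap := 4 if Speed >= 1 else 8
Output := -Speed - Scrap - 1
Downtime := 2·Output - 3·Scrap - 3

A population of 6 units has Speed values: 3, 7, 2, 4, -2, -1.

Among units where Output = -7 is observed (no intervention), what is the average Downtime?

-35

E[Downtime|Output=-7] averages over only the 2 units with Output=-7 (Speed = 2, -2): Downtime = -29, -41, mean -35.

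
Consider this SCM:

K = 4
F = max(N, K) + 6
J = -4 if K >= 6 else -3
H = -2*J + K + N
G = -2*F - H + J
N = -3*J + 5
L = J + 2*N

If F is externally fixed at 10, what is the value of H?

24

The intervention breaks the incoming arrows to F: F = max(N, K) + 6 no longer applies, and F = 10.
Since H is not a descendant of the intervened variable, it is unaffected.
J = -4 if K >= 6 else -3  [with K=4]  = -3
N = -3*J + 5  [with J=-3]  = 14
H = -2*J + K + N  [with J=-3, K=4, N=14]  = 24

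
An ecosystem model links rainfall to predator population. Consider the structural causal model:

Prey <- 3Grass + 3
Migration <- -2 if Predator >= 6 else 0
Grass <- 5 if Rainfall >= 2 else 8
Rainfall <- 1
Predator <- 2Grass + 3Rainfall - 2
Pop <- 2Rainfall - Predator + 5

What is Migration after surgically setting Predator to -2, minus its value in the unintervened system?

2

Intervening sets Predator = -2 and removes its equation (Predator <- 2Grass + 3Rainfall - 2).
Migration = -2 if Predator >= 6 else 0  [with Predator=-2]  = 0
Without intervention: Grass = 5 if Rainfall >= 2 else 8  [with Rainfall=1]  = 8; Predator = 2Grass + 3Rainfall - 2  [with Grass=8, Rainfall=1]  = 17; Migration = -2 if Predator >= 6 else 0  [with Predator=17]  = -2.
Change = 0 − (-2) = 2.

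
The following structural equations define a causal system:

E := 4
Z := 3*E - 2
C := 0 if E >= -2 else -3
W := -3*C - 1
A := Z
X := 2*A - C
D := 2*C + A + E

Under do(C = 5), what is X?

The intervention breaks the incoming arrows to C: C := 0 if E >= -2 else -3 no longer applies, and C = 5.
Z = 3*E - 2  [with E=4]  = 10
A = Z  [with Z=10]  = 10
X = 2*A - C  [with A=10, C=5]  = 15

15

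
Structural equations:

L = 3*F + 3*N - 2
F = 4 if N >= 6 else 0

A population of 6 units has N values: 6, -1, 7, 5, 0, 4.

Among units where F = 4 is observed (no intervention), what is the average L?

Conditioning on F=4 selects the 2 unit(s) with N ∈ {6, 7}. Their L values: 28, 31. Mean = 29.5.

29.5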